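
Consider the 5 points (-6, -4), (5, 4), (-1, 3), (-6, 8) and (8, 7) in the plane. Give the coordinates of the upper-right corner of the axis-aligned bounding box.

x-range [-6, 8], y-range [-4, 8].
The upper-right corner is (8, 8).

(8, 8)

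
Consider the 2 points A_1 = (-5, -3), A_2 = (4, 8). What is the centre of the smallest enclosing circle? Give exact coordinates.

The smallest circle enclosing two points has them as diameter endpoints.
Centre = midpoint = (-0.5, 2.5); r² = |A_1A_2|²/4 = 202/4 = 50.5.
Centre = (-0.5, 2.5).

(-0.5, 2.5)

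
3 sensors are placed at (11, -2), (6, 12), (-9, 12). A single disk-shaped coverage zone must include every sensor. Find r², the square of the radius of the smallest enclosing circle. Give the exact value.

149

Call the three points A, B, C in the order given.
Side lengths²: AB² = 221, AC² = 596, BC² = 225.
Since AC² = 596 ≥ 225 + 221 = 446, the angle opposite AC is not acute, so the smallest enclosing circle has AC as diameter.
Centre = midpoint of AC = (1, 5), r² = 596/4 = 149.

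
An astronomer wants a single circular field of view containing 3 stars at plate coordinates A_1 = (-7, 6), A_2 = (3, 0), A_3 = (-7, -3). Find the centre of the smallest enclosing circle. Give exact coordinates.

(-2.9, 1.5)

Side lengths²: A_1A_2² = 136, A_1A_3² = 81, A_2A_3² = 109.
Since A_1A_2² = 136 < 109 + 81 = 190, the triangle is acute, so the smallest enclosing circle is the circumcircle.
Circumcentre = (-2.9, 1.5), r² = 37.06.
Centre = (-2.9, 1.5).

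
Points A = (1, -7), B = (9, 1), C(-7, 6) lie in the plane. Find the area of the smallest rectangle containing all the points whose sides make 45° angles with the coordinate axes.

168

In coordinates u = x + y, v = x − y the rectangle is axis-aligned; the map (x,y)→(u,v) scales areas by 2.
u-values: -6, 10, -1; range = 10 − (-6) = 16.
v-values: 8, 8, -13; range = 8 − (-13) = 21.
Area = (16 × 21) / 2 = 168.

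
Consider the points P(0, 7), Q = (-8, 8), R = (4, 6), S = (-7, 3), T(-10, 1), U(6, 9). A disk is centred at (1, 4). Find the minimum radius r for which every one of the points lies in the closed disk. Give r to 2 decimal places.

The required radius is the distance from (1, 4) to the farthest point.
Squared distances: 10, 97, 13, 65, 130, 50.
Maximum is 130, attained at T.
r = √130 ≈ 11.40.

11.40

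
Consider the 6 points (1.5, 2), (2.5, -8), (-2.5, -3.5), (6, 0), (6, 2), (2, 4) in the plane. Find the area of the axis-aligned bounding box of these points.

x ranges over [-2.5, 6], width 8.5.
y ranges over [-8, 4], height 12.
Area = 8.5 × 12 = 102.

102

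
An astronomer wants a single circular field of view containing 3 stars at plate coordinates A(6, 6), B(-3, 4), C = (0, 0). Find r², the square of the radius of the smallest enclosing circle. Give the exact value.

Side lengths²: AB² = 85, AC² = 72, BC² = 25.
Since AB² = 85 < 72 + 25 = 97, the triangle is acute, so the smallest enclosing circle is the circumcircle.
Circumcentre = (23/14, 61/14), r² = 2125/98.

2125/98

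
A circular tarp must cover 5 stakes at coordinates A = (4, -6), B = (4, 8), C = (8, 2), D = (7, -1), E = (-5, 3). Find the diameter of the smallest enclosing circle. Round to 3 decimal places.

The minimum enclosing circle is determined by three boundary points: A, B, E.
Their circumcentre is (2, 1) with r² = 53.
The farthest remaining point C is at distance² 37 ≤ 53.
Diameter = 2r = 2√53 ≈ 14.560.

14.560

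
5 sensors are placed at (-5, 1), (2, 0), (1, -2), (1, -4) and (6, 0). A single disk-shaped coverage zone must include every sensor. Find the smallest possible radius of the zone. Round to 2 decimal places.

5.52

The farthest pair is (-5, 1)–(6, 0) with squared distance 122. The circle on this segment as diameter has centre (0.5, 0.5) and r² = 122/4 = 30.5.
Check (2, 0): distance² to centre = 2.5 ≤ 30.5, so it lies inside.
All remaining points lie in this disk, and no smaller disk contains both endpoints, so this is the minimum enclosing circle.
r = √(30.5) ≈ 5.52.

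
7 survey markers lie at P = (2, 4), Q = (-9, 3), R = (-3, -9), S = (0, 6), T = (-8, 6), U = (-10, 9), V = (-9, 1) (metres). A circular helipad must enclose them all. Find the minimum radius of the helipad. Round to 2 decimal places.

By Welzl's lemma the MEC is supported by two points (diametrically opposite) or three points (on a circumcircle).
The farthest pair is R–U with squared distance 373. The circle on this segment as diameter has centre (-6.5, 0) and r² = 373/4 = 93.25.
Check P: distance² to centre = 88.25 ≤ 93.25, so it lies inside.
All remaining points lie in this disk, and no smaller disk contains both endpoints, so this is the minimum enclosing circle.
r = √(93.25) ≈ 9.66.

9.66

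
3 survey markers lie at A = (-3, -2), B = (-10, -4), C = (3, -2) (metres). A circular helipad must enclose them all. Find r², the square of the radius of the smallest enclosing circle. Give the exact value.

Side lengths²: AB² = 53, AC² = 36, BC² = 173.
Since BC² = 173 ≥ 53 + 36 = 89, the angle opposite BC is not acute, so the smallest enclosing circle has BC as diameter.
Centre = midpoint of BC = (-3.5, -3), r² = 173/4 = 43.25.

43.25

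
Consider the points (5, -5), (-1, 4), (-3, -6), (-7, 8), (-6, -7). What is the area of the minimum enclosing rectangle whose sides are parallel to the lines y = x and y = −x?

In coordinates u = x + y, v = x − y the rectangle is axis-aligned; the map (x,y)→(u,v) scales areas by 2.
u-values: 0, 3, -9, 1, -13; range = 3 − (-13) = 16.
v-values: 10, -5, 3, -15, 1; range = 10 − (-15) = 25.
Area = (16 × 25) / 2 = 200.

200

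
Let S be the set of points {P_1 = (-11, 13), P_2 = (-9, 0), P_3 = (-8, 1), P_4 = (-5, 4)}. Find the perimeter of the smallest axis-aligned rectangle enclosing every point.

38

Width = max x − min x = -5 − (-11) = 6.
Height = max y − min y = 13 − 0 = 13.
Perimeter = 2(6 + 13) = 38.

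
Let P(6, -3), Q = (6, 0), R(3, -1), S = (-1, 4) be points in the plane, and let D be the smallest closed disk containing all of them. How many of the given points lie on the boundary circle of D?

2

The minimum enclosing circle of a finite set is fixed by two of the points (as a diameter) or three (as a circumcircle).
The farthest pair is P–S with squared distance 98. The circle on this segment as diameter has centre (2.5, 0.5) and r² = 98/4 = 24.5.
Check Q: distance² to centre = 12.5 ≤ 24.5, so it lies inside.
All remaining points lie in this disk, and no smaller disk contains both endpoints, so this is the minimum enclosing circle.
The points at distance exactly r from the centre are P, S — 2 points.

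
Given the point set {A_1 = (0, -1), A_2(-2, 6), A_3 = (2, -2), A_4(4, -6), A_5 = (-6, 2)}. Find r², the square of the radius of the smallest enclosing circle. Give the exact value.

By Welzl's lemma the MEC is supported by two points (diametrically opposite) or three points (on a circumcircle).
The minimum enclosing circle is determined by three boundary points: A_2, A_4, A_5.
Their circumcentre is (1/3, -1/3) with r² = 410/9.
The farthest remaining point A_3 is at distance² 50/9 ≤ 410/9.

410/9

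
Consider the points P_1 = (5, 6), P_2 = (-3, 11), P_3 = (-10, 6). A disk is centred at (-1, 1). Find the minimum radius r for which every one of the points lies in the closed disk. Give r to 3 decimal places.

The required radius is the distance from (-1, 1) to the farthest point.
Squared distances: 61, 104, 106.
Maximum is 106, attained at P_3.
r = √106 ≈ 10.296.

10.296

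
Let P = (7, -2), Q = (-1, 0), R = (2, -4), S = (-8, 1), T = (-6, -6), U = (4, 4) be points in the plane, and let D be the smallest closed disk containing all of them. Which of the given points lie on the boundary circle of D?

P, S, T

A smallest enclosing disk is always determined by at most three of the input points on its boundary.
The minimum enclosing circle is determined by three boundary points: P, S, T.
Their circumcentre is (-35/66, -43/66) with r² = 127465/2178.
The farthest remaining point U is at distance² 91825/2178 ≤ 127465/2178.
The points at distance exactly r from the centre are P, S, T — 3 points.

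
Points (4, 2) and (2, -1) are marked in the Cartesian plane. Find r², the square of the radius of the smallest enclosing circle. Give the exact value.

3.25

The smallest circle enclosing two points has them as diameter endpoints.
Centre = midpoint = (3, 0.5); r² = |(4, 2)−(2, -1)|²/4 = 13/4 = 3.25.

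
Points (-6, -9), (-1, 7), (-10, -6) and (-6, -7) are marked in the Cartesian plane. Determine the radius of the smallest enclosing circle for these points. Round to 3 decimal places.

By Welzl's lemma the MEC is supported by two points (diametrically opposite) or three points (on a circumcircle).
The farthest pair is (-6, -9)–(-1, 7) with squared distance 281. The circle on this segment as diameter has centre (-3.5, -1) and r² = 281/4 = 70.25.
Check (-10, -6): distance² to centre = 67.25 ≤ 70.25, so it lies inside.
All remaining points lie in this disk, and no smaller disk contains both endpoints, so this is the minimum enclosing circle.
r = √(70.25) ≈ 8.382.

8.382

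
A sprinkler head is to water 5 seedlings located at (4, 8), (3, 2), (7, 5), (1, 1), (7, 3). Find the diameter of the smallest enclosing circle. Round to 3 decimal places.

7.802

A smallest enclosing disk is always determined by at most three of the input points on its boundary.
The minimum enclosing circle is determined by three boundary points: (4, 8), (1, 1), (7, 3).
Their circumcentre is (59/18, 25/6) with r² = 2465/162.
The farthest remaining point (7, 5) is at distance² 2357/162 ≤ 2465/162.
Diameter = 2r = 2√(2465/162) ≈ 7.802.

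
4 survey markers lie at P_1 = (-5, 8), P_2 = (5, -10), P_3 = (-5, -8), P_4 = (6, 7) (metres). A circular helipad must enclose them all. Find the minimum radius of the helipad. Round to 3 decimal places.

10.296

The farthest pair is P_1–P_2 with squared distance 424. The circle on this segment as diameter has centre (0, -1) and r² = 424/4 = 106.
Check P_3: distance² to centre = 74 ≤ 106, so it lies inside.
All remaining points lie in this disk, and no smaller disk contains both endpoints, so this is the minimum enclosing circle.
r = √106 ≈ 10.296.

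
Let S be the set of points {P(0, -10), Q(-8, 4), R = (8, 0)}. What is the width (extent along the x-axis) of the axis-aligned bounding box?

max x = 8, min x = -8, so width = 16.

16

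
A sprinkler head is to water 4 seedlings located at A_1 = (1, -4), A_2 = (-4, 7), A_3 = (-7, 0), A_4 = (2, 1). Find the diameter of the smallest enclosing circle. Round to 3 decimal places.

A smallest enclosing disk is always determined by at most three of the input points on its boundary.
The farthest pair is A_1–A_2 with squared distance 146. The circle on this segment as diameter has centre (-1.5, 1.5) and r² = 146/4 = 36.5.
Check A_3: distance² to centre = 32.5 ≤ 36.5, so it lies inside.
All remaining points lie in this disk, and no smaller disk contains both endpoints, so this is the minimum enclosing circle.
Diameter = 2r = 2√(36.5) ≈ 12.083.

12.083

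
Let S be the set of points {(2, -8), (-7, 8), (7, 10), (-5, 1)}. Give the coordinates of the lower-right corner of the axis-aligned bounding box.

x-range [-7, 7], y-range [-8, 10].
The lower-right corner is (7, -8).

(7, -8)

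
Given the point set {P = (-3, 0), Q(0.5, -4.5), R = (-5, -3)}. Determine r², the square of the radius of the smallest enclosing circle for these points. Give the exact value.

Side lengths²: PQ² = 32.5, PR² = 13, QR² = 32.5.
Since QR² = 32.5 < 32.5 + 13 = 45.5, the triangle is acute, so the smallest enclosing circle is the circumcircle.
Circumcentre = (-2, -17/6), r² = 325/36.

325/36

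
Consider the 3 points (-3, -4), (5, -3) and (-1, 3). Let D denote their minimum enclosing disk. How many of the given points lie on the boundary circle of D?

3

Call the three points A, B, C in the order given.
Side lengths²: AB² = 65, AC² = 53, BC² = 72.
Since BC² = 72 < 65 + 53 = 118, the triangle is acute, so the smallest enclosing circle is the circumcircle.
Circumcentre = (13/18, -23/18), r² = 3445/162.
The points at distance exactly r from the centre are (-3, -4), (5, -3), (-1, 3) — 3 points.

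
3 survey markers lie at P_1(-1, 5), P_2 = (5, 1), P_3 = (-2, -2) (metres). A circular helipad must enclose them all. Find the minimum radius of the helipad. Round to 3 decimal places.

Side lengths²: P_1P_2² = 52, P_1P_3² = 50, P_2P_3² = 58.
Since P_2P_3² = 58 < 52 + 50 = 102, the triangle is acute, so the smallest enclosing circle is the circumcircle.
Circumcentre = (18/23, 27/23), r² = 9425/529.
r = √(9425/529) ≈ 4.221.

4.221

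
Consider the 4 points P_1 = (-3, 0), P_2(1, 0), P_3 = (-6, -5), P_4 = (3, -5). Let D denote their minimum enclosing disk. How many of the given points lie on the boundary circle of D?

3

A smallest enclosing disk is always determined by at most three of the input points on its boundary.
The minimum enclosing circle is determined by three boundary points: P_2, P_3, P_4.
Their circumcentre is (-1.5, -3.9) with r² = 21.46.
The farthest remaining point P_1 is at distance² 17.46 ≤ 21.46.
The points at distance exactly r from the centre are P_2, P_3, P_4 — 3 points.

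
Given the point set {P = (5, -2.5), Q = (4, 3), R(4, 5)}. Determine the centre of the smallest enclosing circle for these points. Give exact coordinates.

(4.5, 1.25)

Side lengths²: PQ² = 31.25, PR² = 57.25, QR² = 4.
Since PR² = 57.25 ≥ 31.25 + 4 = 35.25, the angle opposite PR is not acute, so the smallest enclosing circle has PR as diameter.
Centre = midpoint of PR = (4.5, 1.25), r² = 57.25/4 = 14.3125.
Centre = (4.5, 1.25).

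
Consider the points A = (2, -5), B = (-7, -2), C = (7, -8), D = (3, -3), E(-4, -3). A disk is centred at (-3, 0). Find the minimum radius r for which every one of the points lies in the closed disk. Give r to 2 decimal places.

The required radius is the distance from (-3, 0) to the farthest point.
Squared distances: 50, 20, 164, 45, 10.
Maximum is 164, attained at C.
r = √164 ≈ 12.81.

12.81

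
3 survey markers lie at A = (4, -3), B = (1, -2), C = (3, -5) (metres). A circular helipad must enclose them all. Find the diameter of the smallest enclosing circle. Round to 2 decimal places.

Side lengths²: AB² = 10, AC² = 5, BC² = 13.
Since BC² = 13 < 10 + 5 = 15, the triangle is acute, so the smallest enclosing circle is the circumcircle.
Circumcentre = (31/14, -47/14), r² = 325/98.
Diameter = 2r = 2√(325/98) ≈ 3.64.

3.64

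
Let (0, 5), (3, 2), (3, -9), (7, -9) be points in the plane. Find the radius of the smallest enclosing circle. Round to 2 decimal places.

A smallest enclosing disk is always determined by at most three of the input points on its boundary.
The farthest pair is (0, 5)–(7, -9) with squared distance 245. The circle on this segment as diameter has centre (3.5, -2) and r² = 245/4 = 61.25.
Check (3, 2): distance² to centre = 16.25 ≤ 61.25, so it lies inside.
All remaining points lie in this disk, and no smaller disk contains both endpoints, so this is the minimum enclosing circle.
r = √(61.25) ≈ 7.83.

7.83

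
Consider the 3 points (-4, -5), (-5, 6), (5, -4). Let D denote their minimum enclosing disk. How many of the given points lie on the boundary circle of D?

Call the three points A, B, C in the order given.
Side lengths²: AB² = 122, AC² = 82, BC² = 200.
Since BC² = 200 < 122 + 82 = 204, the triangle is acute, so the smallest enclosing circle is the circumcircle.
Circumcentre = (-0.1, 0.9), r² = 50.02.
The points at distance exactly r from the centre are (-4, -5), (-5, 6), (5, -4) — 3 points.

3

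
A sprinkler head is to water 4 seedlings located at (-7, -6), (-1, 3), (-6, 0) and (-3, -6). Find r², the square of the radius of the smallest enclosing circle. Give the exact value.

The farthest pair is (-7, -6)–(-1, 3) with squared distance 117. The circle on this segment as diameter has centre (-4, -1.5) and r² = 117/4 = 29.25.
Check (-6, 0): distance² to centre = 6.25 ≤ 29.25, so it lies inside.
All remaining points lie in this disk, and no smaller disk contains both endpoints, so this is the minimum enclosing circle.

29.25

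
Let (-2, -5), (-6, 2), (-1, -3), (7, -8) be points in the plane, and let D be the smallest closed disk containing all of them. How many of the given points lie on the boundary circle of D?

By Welzl's lemma the MEC is supported by two points (diametrically opposite) or three points (on a circumcircle).
The farthest pair is (-6, 2)–(7, -8) with squared distance 269. The circle on this segment as diameter has centre (0.5, -3) and r² = 269/4 = 67.25.
Check (-2, -5): distance² to centre = 10.25 ≤ 67.25, so it lies inside.
All remaining points lie in this disk, and no smaller disk contains both endpoints, so this is the minimum enclosing circle.
The points at distance exactly r from the centre are (-6, 2), (7, -8) — 2 points.

2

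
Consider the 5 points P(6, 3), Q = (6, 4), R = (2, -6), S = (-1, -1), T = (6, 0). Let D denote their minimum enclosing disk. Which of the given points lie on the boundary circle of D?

The minimum enclosing circle of a finite set is fixed by two of the points (as a diameter) or three (as a circumcircle).
The farthest pair is Q–R with squared distance 116. The circle on this segment as diameter has centre (4, -1) and r² = 116/4 = 29.
Check P: distance² to centre = 20 ≤ 29, so it lies inside.
All remaining points lie in this disk, and no smaller disk contains both endpoints, so this is the minimum enclosing circle.
The points at distance exactly r from the centre are Q, R — 2 points.

Q, R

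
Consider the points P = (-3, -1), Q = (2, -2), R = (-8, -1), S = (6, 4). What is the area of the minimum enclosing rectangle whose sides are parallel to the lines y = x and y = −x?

In coordinates u = x + y, v = x − y the rectangle is axis-aligned; the map (x,y)→(u,v) scales areas by 2.
u-values: -4, 0, -9, 10; range = 10 − (-9) = 19.
v-values: -2, 4, -7, 2; range = 4 − (-7) = 11.
Area = (19 × 11) / 2 = 104.5.

104.5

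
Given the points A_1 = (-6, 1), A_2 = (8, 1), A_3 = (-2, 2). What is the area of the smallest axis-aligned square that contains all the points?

The bounding box has width 14 and height 1.
An axis-aligned square enclosing the set must have side ≥ max(width, height).
So the minimum side is max(14, 1) = 14.
Area = 14² = 196.

196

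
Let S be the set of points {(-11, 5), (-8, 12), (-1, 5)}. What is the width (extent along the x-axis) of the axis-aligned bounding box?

10

max x = -1, min x = -11, so width = 10.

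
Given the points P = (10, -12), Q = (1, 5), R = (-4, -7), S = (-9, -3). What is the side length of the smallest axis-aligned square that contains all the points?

The bounding box has width 19 and height 17.
An axis-aligned square enclosing the set must have side ≥ max(width, height).
So the minimum side is max(19, 17) = 19.

19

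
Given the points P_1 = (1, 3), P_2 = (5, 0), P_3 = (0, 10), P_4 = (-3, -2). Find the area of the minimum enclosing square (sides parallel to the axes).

The bounding box has width 8 and height 12.
An axis-aligned square enclosing the set must have side ≥ max(width, height).
So the minimum side is max(8, 12) = 12.
Area = 12² = 144.

144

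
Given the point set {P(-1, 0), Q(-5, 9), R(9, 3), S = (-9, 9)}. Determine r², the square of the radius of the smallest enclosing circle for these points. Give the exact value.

A smallest enclosing disk is always determined by at most three of the input points on its boundary.
The farthest pair is R–S with squared distance 360. The circle on this segment as diameter has centre (0, 6) and r² = 360/4 = 90.
Check P: distance² to centre = 37 ≤ 90, so it lies inside.
All remaining points lie in this disk, and no smaller disk contains both endpoints, so this is the minimum enclosing circle.

90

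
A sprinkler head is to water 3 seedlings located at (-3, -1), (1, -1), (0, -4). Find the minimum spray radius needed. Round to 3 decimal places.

2.236

Call the three points A, B, C in the order given.
Side lengths²: AB² = 16, AC² = 18, BC² = 10.
Since AC² = 18 < 16 + 10 = 26, the triangle is acute, so the smallest enclosing circle is the circumcircle.
Circumcentre = (-1, -2), r² = 5.
r = √5 ≈ 2.236.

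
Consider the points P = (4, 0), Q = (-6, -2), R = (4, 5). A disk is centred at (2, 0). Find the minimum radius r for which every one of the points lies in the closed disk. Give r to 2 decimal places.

8.25

The required radius is the distance from (2, 0) to the farthest point.
Squared distances: 4, 68, 29.
Maximum is 68, attained at Q.
r = √68 ≈ 8.25.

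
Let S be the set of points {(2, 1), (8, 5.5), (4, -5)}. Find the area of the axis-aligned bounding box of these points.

63

x ranges over [2, 8], width 6.
y ranges over [-5, 5.5], height 10.5.
Area = 6 × 10.5 = 63.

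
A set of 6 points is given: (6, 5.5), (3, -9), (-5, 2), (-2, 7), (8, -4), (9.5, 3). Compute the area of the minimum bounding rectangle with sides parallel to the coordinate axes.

232

x ranges over [-5, 9.5], width 14.5.
y ranges over [-9, 7], height 16.
Area = 14.5 × 16 = 232.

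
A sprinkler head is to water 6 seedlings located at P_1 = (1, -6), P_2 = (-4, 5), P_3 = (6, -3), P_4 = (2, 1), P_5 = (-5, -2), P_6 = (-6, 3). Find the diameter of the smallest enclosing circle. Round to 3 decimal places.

13.416

A smallest enclosing disk is always determined by at most three of the input points on its boundary.
The farthest pair is P_3–P_6 with squared distance 180. The circle on this segment as diameter has centre (0, 0) and r² = 180/4 = 45.
Check P_1: distance² to centre = 37 ≤ 45, so it lies inside.
All remaining points lie in this disk, and no smaller disk contains both endpoints, so this is the minimum enclosing circle.
Diameter = 2r = 2√45 ≈ 13.416.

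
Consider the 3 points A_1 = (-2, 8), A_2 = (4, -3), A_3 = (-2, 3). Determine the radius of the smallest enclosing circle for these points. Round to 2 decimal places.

Side lengths²: A_1A_2² = 157, A_1A_3² = 25, A_2A_3² = 72.
Since A_1A_2² = 157 ≥ 72 + 25 = 97, the angle opposite A_1A_2 is not acute, so the smallest enclosing circle has A_1A_2 as diameter.
Centre = midpoint of A_1A_2 = (1, 2.5), r² = 157/4 = 39.25.
r = √(39.25) ≈ 6.26.

6.26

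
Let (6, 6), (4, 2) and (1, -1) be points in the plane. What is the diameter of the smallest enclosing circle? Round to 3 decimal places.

Call the three points A, B, C in the order given.
Side lengths²: AB² = 20, AC² = 74, BC² = 18.
Since AC² = 74 ≥ 20 + 18 = 38, the angle opposite AC is not acute, so the smallest enclosing circle has AC as diameter.
Centre = midpoint of AC = (3.5, 2.5), r² = 74/4 = 18.5.
Diameter = 2r = 2√(18.5) ≈ 8.602.

8.602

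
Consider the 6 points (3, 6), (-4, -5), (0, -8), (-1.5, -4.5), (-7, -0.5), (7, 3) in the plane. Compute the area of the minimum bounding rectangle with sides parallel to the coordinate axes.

x ranges over [-7, 7], width 14.
y ranges over [-8, 6], height 14.
Area = 14 × 14 = 196.

196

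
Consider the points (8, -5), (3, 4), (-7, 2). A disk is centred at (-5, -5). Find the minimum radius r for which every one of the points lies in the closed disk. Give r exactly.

The required radius is the distance from (-5, -5) to the farthest point.
Squared distances: 169, 145, 53.
Maximum is 169, attained at (8, -5).
r = √169 = 13.

13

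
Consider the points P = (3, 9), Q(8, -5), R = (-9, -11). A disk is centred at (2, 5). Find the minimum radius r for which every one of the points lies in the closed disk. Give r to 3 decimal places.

19.416

The required radius is the distance from (2, 5) to the farthest point.
Squared distances: 17, 136, 377.
Maximum is 377, attained at R.
r = √377 ≈ 19.416.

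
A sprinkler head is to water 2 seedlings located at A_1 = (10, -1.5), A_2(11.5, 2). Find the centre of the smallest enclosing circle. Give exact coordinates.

The smallest circle enclosing two points has them as diameter endpoints.
Centre = midpoint = (10.75, 0.25); r² = |A_1A_2|²/4 = 14.5/4 = 3.625.
Centre = (10.75, 0.25).

(10.75, 0.25)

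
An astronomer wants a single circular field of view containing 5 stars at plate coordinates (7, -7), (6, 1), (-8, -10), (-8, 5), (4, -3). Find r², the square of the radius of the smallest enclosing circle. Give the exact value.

A smallest enclosing disk is always determined by at most three of the input points on its boundary.
The minimum enclosing circle is determined by three boundary points: (7, -7), (-8, -10), (-8, 5).
Their circumcentre is (-1.7, -2.5) with r² = 95.94.
The farthest remaining point (6, 1) is at distance² 71.54 ≤ 95.94.

95.94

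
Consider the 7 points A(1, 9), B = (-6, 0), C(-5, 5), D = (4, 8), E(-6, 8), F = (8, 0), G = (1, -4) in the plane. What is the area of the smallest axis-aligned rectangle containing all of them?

182

x ranges over [-6, 8], width 14.
y ranges over [-4, 9], height 13.
Area = 14 × 13 = 182.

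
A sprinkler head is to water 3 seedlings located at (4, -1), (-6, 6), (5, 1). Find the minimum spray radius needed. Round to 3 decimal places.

Call the three points A, B, C in the order given.
Side lengths²: AB² = 149, AC² = 5, BC² = 146.
Since AB² = 149 < 146 + 5 = 151, the triangle is acute, so the smallest enclosing circle is the circumcircle.
Circumcentre = (-47/54, 145/54), r² = 54385/1458.
r = √(54385/1458) ≈ 6.107.

6.107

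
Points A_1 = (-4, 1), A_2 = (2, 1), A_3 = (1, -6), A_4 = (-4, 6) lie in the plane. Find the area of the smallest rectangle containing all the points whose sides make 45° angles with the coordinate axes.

68

In coordinates u = x + y, v = x − y the rectangle is axis-aligned; the map (x,y)→(u,v) scales areas by 2.
u-values: -3, 3, -5, 2; range = 3 − (-5) = 8.
v-values: -5, 1, 7, -10; range = 7 − (-10) = 17.
Area = (8 × 17) / 2 = 68.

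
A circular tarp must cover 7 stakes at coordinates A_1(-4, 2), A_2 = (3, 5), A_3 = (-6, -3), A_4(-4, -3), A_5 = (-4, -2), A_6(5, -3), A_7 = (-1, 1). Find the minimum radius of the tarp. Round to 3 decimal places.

6.206

By Welzl's lemma the MEC is supported by two points (diametrically opposite) or three points (on a circumcircle).
The minimum enclosing circle is determined by three boundary points: A_2, A_3, A_6.
Their circumcentre is (-0.5, -0.125) with r² = 38.515625.
The farthest remaining point A_4 is at distance² 20.515625 ≤ 38.515625.
r = √(38.515625) ≈ 6.206.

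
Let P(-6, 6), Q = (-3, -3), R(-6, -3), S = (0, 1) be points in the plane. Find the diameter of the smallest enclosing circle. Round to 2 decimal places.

9.49

The farthest pair is P–Q with squared distance 90. The circle on this segment as diameter has centre (-4.5, 1.5) and r² = 90/4 = 22.5.
Check R: distance² to centre = 22.5 ≤ 22.5, so it lies inside.
All remaining points lie in this disk, and no smaller disk contains both endpoints, so this is the minimum enclosing circle.
Diameter = 2r = 2√(22.5) ≈ 9.49.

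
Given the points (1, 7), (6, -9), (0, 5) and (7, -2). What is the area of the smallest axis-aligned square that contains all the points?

256

The bounding box has width 7 and height 16.
An axis-aligned square enclosing the set must have side ≥ max(width, height).
So the minimum side is max(7, 16) = 16.
Area = 16² = 256.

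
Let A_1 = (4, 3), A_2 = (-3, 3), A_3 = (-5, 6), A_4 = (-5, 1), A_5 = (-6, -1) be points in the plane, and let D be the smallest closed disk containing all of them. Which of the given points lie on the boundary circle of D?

By Welzl's lemma the MEC is supported by two points (diametrically opposite) or three points (on a circumcircle).
The minimum enclosing circle is determined by three boundary points: A_1, A_3, A_5.
Their circumcentre is (-15/11, 21/11) with r² = 3625/121.
The farthest remaining point A_4 is at distance² 1700/121 ≤ 3625/121.
The points at distance exactly r from the centre are A_1, A_3, A_5 — 3 points.

A_1, A_3, A_5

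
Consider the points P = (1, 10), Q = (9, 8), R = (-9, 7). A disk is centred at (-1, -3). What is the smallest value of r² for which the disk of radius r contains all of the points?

221

The required radius is the distance from (-1, -3) to the farthest point.
Squared distances: 173, 221, 164.
Maximum is 221, attained at Q.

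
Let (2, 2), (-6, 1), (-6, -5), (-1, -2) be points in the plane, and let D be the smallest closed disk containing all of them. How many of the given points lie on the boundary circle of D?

2

A smallest enclosing disk is always determined by at most three of the input points on its boundary.
The farthest pair is (2, 2)–(-6, -5) with squared distance 113. The circle on this segment as diameter has centre (-2, -1.5) and r² = 113/4 = 28.25.
Check (-6, 1): distance² to centre = 22.25 ≤ 28.25, so it lies inside.
All remaining points lie in this disk, and no smaller disk contains both endpoints, so this is the minimum enclosing circle.
The points at distance exactly r from the centre are (2, 2), (-6, -5) — 2 points.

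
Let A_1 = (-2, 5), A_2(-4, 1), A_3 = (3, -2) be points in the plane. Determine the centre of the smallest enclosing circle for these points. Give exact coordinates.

(5/17, 23/17)

Side lengths²: A_1A_2² = 20, A_1A_3² = 74, A_2A_3² = 58.
Since A_1A_3² = 74 < 58 + 20 = 78, the triangle is acute, so the smallest enclosing circle is the circumcircle.
Circumcentre = (5/17, 23/17), r² = 5365/289.
Centre = (5/17, 23/17).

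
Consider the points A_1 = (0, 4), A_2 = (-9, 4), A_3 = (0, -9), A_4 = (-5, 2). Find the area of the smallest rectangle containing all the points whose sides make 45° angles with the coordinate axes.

143

In coordinates u = x + y, v = x − y the rectangle is axis-aligned; the map (x,y)→(u,v) scales areas by 2.
u-values: 4, -5, -9, -3; range = 4 − (-9) = 13.
v-values: -4, -13, 9, -7; range = 9 − (-13) = 22.
Area = (13 × 22) / 2 = 143.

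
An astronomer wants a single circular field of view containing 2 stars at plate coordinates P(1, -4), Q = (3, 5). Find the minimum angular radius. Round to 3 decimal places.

4.610

The smallest circle enclosing two points has them as diameter endpoints.
Centre = midpoint = (2, 0.5); r² = |PQ|²/4 = 85/4 = 21.25.
r = √(21.25) ≈ 4.610.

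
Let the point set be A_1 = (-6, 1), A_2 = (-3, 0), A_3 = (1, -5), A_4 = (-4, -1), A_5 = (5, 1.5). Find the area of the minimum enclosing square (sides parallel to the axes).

The bounding box has width 11 and height 6.5.
An axis-aligned square enclosing the set must have side ≥ max(width, height).
So the minimum side is max(11, 6.5) = 11.
Area = 11² = 121.

121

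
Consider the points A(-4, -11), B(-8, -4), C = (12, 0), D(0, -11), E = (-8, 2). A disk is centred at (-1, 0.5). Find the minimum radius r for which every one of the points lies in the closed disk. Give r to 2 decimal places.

13.01

The required radius is the distance from (-1, 0.5) to the farthest point.
Squared distances: 141.25, 69.25, 169.25, 133.25, 51.25.
Maximum is 169.25, attained at C.
r = √(169.25) ≈ 13.01.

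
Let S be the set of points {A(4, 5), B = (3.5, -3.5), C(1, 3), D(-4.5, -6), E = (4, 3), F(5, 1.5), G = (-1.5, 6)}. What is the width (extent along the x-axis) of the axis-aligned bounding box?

9.5

max x = 5, min x = -4.5, so width = 9.5.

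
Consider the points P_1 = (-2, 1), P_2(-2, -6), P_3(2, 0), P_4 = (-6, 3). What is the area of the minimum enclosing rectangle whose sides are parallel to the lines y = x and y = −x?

65

In coordinates u = x + y, v = x − y the rectangle is axis-aligned; the map (x,y)→(u,v) scales areas by 2.
u-values: -1, -8, 2, -3; range = 2 − (-8) = 10.
v-values: -3, 4, 2, -9; range = 4 − (-9) = 13.
Area = (10 × 13) / 2 = 65.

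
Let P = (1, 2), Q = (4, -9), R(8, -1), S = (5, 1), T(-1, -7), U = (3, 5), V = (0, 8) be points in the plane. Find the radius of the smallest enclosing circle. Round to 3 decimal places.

By Welzl's lemma the MEC is supported by two points (diametrically opposite) or three points (on a circumcircle).
The farthest pair is Q–V with squared distance 305. The circle on this segment as diameter has centre (2, -0.5) and r² = 305/4 = 76.25.
Check P: distance² to centre = 7.25 ≤ 76.25, so it lies inside.
All remaining points lie in this disk, and no smaller disk contains both endpoints, so this is the minimum enclosing circle.
r = √(76.25) ≈ 8.732.

8.732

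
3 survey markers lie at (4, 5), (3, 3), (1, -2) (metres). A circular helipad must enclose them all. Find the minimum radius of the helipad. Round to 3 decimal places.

3.808

Call the three points A, B, C in the order given.
Side lengths²: AB² = 5, AC² = 58, BC² = 29.
Since AC² = 58 ≥ 29 + 5 = 34, the angle opposite AC is not acute, so the smallest enclosing circle has AC as diameter.
Centre = midpoint of AC = (2.5, 1.5), r² = 58/4 = 14.5.
r = √(14.5) ≈ 3.808.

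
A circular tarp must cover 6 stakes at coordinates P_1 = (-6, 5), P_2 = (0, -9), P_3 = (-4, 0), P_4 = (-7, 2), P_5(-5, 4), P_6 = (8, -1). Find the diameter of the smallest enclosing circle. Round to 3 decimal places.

The minimum enclosing circle is determined by three boundary points: P_1, P_2, P_6.
Their circumcentre is (-0.2, -0.8) with r² = 67.28.
The farthest remaining point P_4 is at distance² 54.08 ≤ 67.28.
Diameter = 2r = 2√(67.28) ≈ 16.405.

16.405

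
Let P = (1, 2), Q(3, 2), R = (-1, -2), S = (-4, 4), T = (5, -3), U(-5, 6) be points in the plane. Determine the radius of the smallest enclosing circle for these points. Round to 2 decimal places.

6.73

By Welzl's lemma the MEC is supported by two points (diametrically opposite) or three points (on a circumcircle).
The farthest pair is T–U with squared distance 181. The circle on this segment as diameter has centre (0, 1.5) and r² = 181/4 = 45.25.
Check P: distance² to centre = 1.25 ≤ 45.25, so it lies inside.
All remaining points lie in this disk, and no smaller disk contains both endpoints, so this is the minimum enclosing circle.
r = √(45.25) ≈ 6.73.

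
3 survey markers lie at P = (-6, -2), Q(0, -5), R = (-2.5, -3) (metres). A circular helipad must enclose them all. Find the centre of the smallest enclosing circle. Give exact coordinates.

(-3, -3.5)

Side lengths²: PQ² = 45, PR² = 13.25, QR² = 10.25.
Since PQ² = 45 ≥ 13.25 + 10.25 = 23.5, the angle opposite PQ is not acute, so the smallest enclosing circle has PQ as diameter.
Centre = midpoint of PQ = (-3, -3.5), r² = 45/4 = 11.25.
Centre = (-3, -3.5).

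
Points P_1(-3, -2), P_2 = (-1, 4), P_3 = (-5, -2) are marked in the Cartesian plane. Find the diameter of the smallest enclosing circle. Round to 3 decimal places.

Side lengths²: P_1P_2² = 40, P_1P_3² = 4, P_2P_3² = 52.
Since P_2P_3² = 52 ≥ 40 + 4 = 44, the angle opposite P_2P_3 is not acute, so the smallest enclosing circle has P_2P_3 as diameter.
Centre = midpoint of P_2P_3 = (-3, 1), r² = 52/4 = 13.
Diameter = 2r = 2√13 ≈ 7.211.

7.211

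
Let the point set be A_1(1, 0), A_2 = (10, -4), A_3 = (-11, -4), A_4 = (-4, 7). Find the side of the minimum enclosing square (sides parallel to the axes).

21

The bounding box has width 21 and height 11.
An axis-aligned square enclosing the set must have side ≥ max(width, height).
So the minimum side is max(21, 11) = 21.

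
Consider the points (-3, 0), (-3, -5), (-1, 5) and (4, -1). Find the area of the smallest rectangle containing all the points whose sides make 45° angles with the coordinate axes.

66

In coordinates u = x + y, v = x − y the rectangle is axis-aligned; the map (x,y)→(u,v) scales areas by 2.
u-values: -3, -8, 4, 3; range = 4 − (-8) = 12.
v-values: -3, 2, -6, 5; range = 5 − (-6) = 11.
Area = (12 × 11) / 2 = 66.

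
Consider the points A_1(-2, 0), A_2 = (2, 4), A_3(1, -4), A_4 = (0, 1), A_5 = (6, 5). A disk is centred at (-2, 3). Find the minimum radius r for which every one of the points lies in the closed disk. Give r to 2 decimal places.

8.25

The required radius is the distance from (-2, 3) to the farthest point.
Squared distances: 9, 17, 58, 8, 68.
Maximum is 68, attained at A_5.
r = √68 ≈ 8.25.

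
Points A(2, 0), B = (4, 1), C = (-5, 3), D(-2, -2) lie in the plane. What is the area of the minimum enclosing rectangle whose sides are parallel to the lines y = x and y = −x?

In coordinates u = x + y, v = x − y the rectangle is axis-aligned; the map (x,y)→(u,v) scales areas by 2.
u-values: 2, 5, -2, -4; range = 5 − (-4) = 9.
v-values: 2, 3, -8, 0; range = 3 − (-8) = 11.
Area = (9 × 11) / 2 = 49.5.

49.5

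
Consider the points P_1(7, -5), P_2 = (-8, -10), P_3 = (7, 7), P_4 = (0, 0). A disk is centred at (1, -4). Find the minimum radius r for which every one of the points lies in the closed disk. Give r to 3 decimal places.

12.530

The required radius is the distance from (1, -4) to the farthest point.
Squared distances: 37, 117, 157, 17.
Maximum is 157, attained at P_3.
r = √157 ≈ 12.530.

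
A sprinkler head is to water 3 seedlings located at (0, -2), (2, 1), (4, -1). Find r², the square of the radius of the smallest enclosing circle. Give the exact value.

4.42

Call the three points A, B, C in the order given.
Side lengths²: AB² = 13, AC² = 17, BC² = 8.
Since AC² = 17 < 13 + 8 = 21, the triangle is acute, so the smallest enclosing circle is the circumcircle.
Circumcentre = (1.9, -1.1), r² = 4.42.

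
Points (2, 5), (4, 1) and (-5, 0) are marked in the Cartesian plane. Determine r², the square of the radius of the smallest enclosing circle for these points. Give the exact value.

Call the three points A, B, C in the order given.
Side lengths²: AB² = 20, AC² = 74, BC² = 82.
Since BC² = 82 < 74 + 20 = 94, the triangle is acute, so the smallest enclosing circle is the circumcircle.
Circumcentre = (-11/19, 23/19), r² = 7585/361.

7585/361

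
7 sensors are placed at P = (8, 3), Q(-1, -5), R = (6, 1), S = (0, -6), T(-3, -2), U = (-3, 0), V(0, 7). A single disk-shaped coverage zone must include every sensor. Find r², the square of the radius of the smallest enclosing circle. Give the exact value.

45.3125

The minimum enclosing circle of a finite set is fixed by two of the points (as a diameter) or three (as a circumcircle).
The minimum enclosing circle is determined by three boundary points: P, S, V.
Their circumcentre is (1.75, 0.5) with r² = 45.3125.
The farthest remaining point Q is at distance² 37.8125 ≤ 45.3125.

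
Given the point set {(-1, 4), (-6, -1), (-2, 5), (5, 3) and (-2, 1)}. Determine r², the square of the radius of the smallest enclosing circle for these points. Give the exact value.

The farthest pair is (-6, -1)–(5, 3) with squared distance 137. The circle on this segment as diameter has centre (-0.5, 1) and r² = 137/4 = 34.25.
Check (-1, 4): distance² to centre = 9.25 ≤ 34.25, so it lies inside.
All remaining points lie in this disk, and no smaller disk contains both endpoints, so this is the minimum enclosing circle.

34.25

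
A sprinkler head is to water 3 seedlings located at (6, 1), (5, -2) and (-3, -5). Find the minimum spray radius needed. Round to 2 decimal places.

5.41

Call the three points A, B, C in the order given.
Side lengths²: AB² = 10, AC² = 117, BC² = 73.
Since AC² = 117 ≥ 73 + 10 = 83, the angle opposite AC is not acute, so the smallest enclosing circle has AC as diameter.
Centre = midpoint of AC = (1.5, -2), r² = 117/4 = 29.25.
r = √(29.25) ≈ 5.41.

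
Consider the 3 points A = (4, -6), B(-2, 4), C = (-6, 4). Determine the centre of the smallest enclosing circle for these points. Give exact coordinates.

(-1, -1)

Side lengths²: AB² = 136, AC² = 200, BC² = 16.
Since AC² = 200 ≥ 136 + 16 = 152, the angle opposite AC is not acute, so the smallest enclosing circle has AC as diameter.
Centre = midpoint of AC = (-1, -1), r² = 200/4 = 50.
Centre = (-1, -1).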